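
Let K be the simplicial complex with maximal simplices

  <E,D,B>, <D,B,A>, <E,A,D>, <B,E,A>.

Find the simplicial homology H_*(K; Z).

We work with the vertex ordering A < B < D < E. The simplices of K, each written with vertices in increasing order, are:

  0-simplices (4): A, B, D, E
  1-simplices (6): AB, AD, AE, BD, BE, DE
  2-simplices (4): ABD, ABE, ADE, BDE

giving chain groups C_0 ≅ Z^4, C_1 ≅ Z^6, C_2 ≅ Z^4.

Boundary ∂_1: C_1 → C_0 maps an edge to its endpoints' difference, ∂[p,q] = q − p. For instance
  ∂AB = B − A.
The 4×6 boundary matrix has rank 3 and Smith normal form diag(1,1,1).

Boundary ∂_2: C_2 → C_1 sends each 2-simplex [p,q,r] to [q,r] − [p,r] + [p,q]. For instance
  ∂ADE = DE − AE + AD,
  ∂BDE = DE − BE + BD.
As a 6×4 matrix over Z this has rank 3, with invariant factors (1,1,1).

Now H_k = ker ∂_k / im ∂_{k+1}, so:

  H_0: rank C_0 − rank ∂_1 = 4 − 3 = 1, and the invariant factors of ∂_1 are all 1, so H_0 ≅ Z.
  H_1: rank ker ∂_1 − rank ∂_2 = (6 − 3) − 3 = 0, and the invariant factors of ∂_2 are all 1, so H_1 ≅ 0.
  H_2: rank ker ∂_2 − rank ∂_3 = (4 − 3) − 0 = 1, and there is no ∂_3, so H_2 ≅ Z.

H_0 = Z,  H_1 = 0,  H_2 = Z.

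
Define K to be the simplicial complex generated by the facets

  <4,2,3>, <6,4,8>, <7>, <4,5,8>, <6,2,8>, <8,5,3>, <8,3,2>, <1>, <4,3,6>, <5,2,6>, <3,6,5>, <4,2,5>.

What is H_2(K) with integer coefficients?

K has 8 vertices, 15 edges, 10 triangles.
rank ∂_2 = 10, rank ∂_3 = 0 ⇒ b_2 = 10 − 10 − 0 = 0. So H_2 ≅ 0.

H_2 = 0.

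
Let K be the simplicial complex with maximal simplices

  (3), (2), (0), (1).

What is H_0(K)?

Take the total order 0 < 1 < 2 < 3 on the vertex set. Then K (dimension 0) consists of the simplices:

  0-simplices (4): [0], [1], [2], [3]

so the chain groups are C_0 ≅ Z^4.

From H_k ≅ ker(∂_k) / im(∂_{k+1}) we obtain:

  H_0: rank C_0 − rank ∂_1 = 4 − 0 = 4, and there is no ∂_1, so H_0 ≅ Z^4.

H_0 ≅ Z^4.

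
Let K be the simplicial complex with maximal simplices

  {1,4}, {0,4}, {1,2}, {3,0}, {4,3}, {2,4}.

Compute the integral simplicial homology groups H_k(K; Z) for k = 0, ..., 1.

H_0 ≅ Z,  H_1 ≅ Z^2.

Order the vertices as 0 < 1 < 2 < 3 < 4. Listing each simplex with vertices in this order, K has dimension 1 with simplices:

  0-simplices (5): [0], [1], [2], [3], [4]
  1-simplices (6): [0,3], [0,4], [1,2], [1,4], [2,4], [3,4]

Hence C_0 ≅ Z^5, C_1 ≅ Z^6.

∂_1: C_1 → C_0 sends each edge [p,q] (with p < q) to q − p. For instance
  ∂[2,4] = [4] − [2].
As a 5×6 matrix over Z this has rank 4, with invariant factors (1,1,1,1).

Reading off H_k = ker ∂_k / im ∂_{k+1}:

  H_0: rank C_0 − rank ∂_1 = 5 − 4 = 1, and the invariant factors of ∂_1 are all 1, so H_0 = Z.
  H_1: rank ker ∂_1 − rank ∂_2 = (6 − 4) − 0 = 2, and there is no ∂_2, so H_1 = Z^2.

(K is a triangulation of a wedge of 2 circles.)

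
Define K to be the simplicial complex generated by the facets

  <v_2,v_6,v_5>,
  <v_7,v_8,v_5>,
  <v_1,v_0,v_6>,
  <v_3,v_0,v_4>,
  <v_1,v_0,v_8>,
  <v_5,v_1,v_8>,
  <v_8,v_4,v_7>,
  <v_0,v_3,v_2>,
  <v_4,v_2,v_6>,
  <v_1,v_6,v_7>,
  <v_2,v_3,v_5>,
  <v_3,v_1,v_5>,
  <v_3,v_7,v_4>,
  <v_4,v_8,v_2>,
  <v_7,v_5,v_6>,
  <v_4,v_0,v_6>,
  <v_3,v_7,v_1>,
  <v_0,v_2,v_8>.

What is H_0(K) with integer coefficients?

Fix the vertex order v_0 < v_1 < v_2 < v_3 < v_4 < v_5 < v_6 < v_7 < v_8 and write every simplex with vertices in increasing order. Then dim K = 2 and the simplices of K are:

  0-simplices (9): [v_0], [v_1], [v_2], [v_3], [v_4], [v_5], [v_6], [v_7], [v_8]
  1-simplices (27): (27 of them)
  2-simplices (18): (18 of them)

Hence C_0 ≅ Z^9, C_1 ≅ Z^27, C_2 ≅ Z^18.

The boundary map ∂_1: C_1 → C_0 is given by ∂[p,q] = [q] − [p].
The 9×27 boundary matrix has rank 8 and Smith normal form diag(1,1,1,1,1,1,1,1).

Boundary ∂_2: C_2 → C_1 sends each 2-simplex [p,q,r] to [q,r] − [p,r] + [p,q]. For instance
  ∂[v_1,v_3,v_5] = [v_3,v_5] − [v_1,v_5] + [v_1,v_3],
  ∂[v_2,v_5,v_6] = [v_5,v_6] − [v_2,v_6] + [v_2,v_5].
As a 27×18 matrix over Z this has rank 18, with invariant factors (1,1,1,1,1,1,1,1,1,1,1,1,1,1,1,1,1,2).

Now H_k = ker ∂_k / im ∂_{k+1}, so:

  H_0: rank C_0 − rank ∂_1 = 9 − 8 = 1, and the invariant factors of ∂_1 are all 1, so H_0 ≅ Z.

(K is a triangulation of the Klein bottle.)

H_0 = Z.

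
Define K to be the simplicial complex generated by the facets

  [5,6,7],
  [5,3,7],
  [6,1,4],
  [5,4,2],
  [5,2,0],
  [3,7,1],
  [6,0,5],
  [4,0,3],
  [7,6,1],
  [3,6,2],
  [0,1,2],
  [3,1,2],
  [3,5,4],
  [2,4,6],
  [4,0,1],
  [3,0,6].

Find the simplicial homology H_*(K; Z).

H_0 = Z,  H_1 = Z^2,  H_2 = Z.

Fix the vertex order 0 < 1 < 2 < 3 < 4 < 5 < 6 < 7 and write every simplex with vertices in increasing order. Then dim K = 2 and the simplices of K are:

  0-simplices (8): [0], [1], [2], [3], [4], [5], [6], [7]
  1-simplices (24): (24 of them)
  2-simplices (16): [0,1,2], [0,1,4], [0,2,5], [0,3,4], [0,3,6], [0,5,6], [1,2,3], [1,3,7], [1,4,6], [1,6,7], [2,3,6], [2,4,5], [2,4,6], [3,4,5], [3,5,7], [5,6,7]

so the chain groups are C_0 ≅ Z^8, C_1 ≅ Z^24, C_2 ≅ Z^16.

Boundary ∂_1: C_1 → C_0 sends each edge [p,q] (with p < q) to q − p. For instance
  ∂[6,7] = [7] − [6].
The 8×24 boundary matrix has rank 7 and Smith normal form diag(1,1,1,1,1,1,1).

The boundary map ∂_2: C_2 → C_1 sends each 2-simplex [p,q,r] to [q,r] − [p,r] + [p,q]. For instance
  ∂[2,3,6] = [3,6] − [2,6] + [2,3],
  ∂[1,3,7] = [3,7] − [1,7] + [1,3].
The resulting 24×16 matrix has rank 15, and its Smith normal form has invariant factors (1,1,1,1,1,1,1,1,1,1,1,1,1,1,1).

From H_k ≅ ker(∂_k) / im(∂_{k+1}) we obtain:

  H_0: rank C_0 − rank ∂_1 = 8 − 7 = 1, and the invariant factors of ∂_1 are all 1, so H_0 = Z.
  H_1: rank ker ∂_1 − rank ∂_2 = (24 − 7) − 15 = 2, and the invariant factors of ∂_2 are all 1, so H_1 = Z^2.
  H_2: rank ker ∂_2 − rank ∂_3 = (16 − 15) − 0 = 1, and there is no ∂_3, so H_2 = Z.

(K is a triangulation of the torus T^2.)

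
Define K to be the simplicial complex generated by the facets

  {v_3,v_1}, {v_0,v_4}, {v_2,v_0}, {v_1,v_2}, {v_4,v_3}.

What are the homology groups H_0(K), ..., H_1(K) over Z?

K has 5 vertices, 5 edges.
rank ∂_0 = 0, rank ∂_1 = 4 ⇒ b_0 = 5 − 0 − 4 = 1; all invariant factors of ∂_1 are 1 so no torsion. So H_0 ≅ Z.
rank ∂_1 = 4, rank ∂_2 = 0 ⇒ b_1 = 5 − 4 − 0 = 1. So H_1 ≅ Z.

H_0 = Z,  H_1 = Z.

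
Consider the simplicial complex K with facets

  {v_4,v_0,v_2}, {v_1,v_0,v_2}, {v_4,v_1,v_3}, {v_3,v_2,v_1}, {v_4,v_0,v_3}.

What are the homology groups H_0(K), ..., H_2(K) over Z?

K has 5 vertices, 10 edges, 5 triangles.
rank ∂_0 = 0, rank ∂_1 = 4 ⇒ b_0 = 5 − 0 − 4 = 1; all invariant factors of ∂_1 are 1 so no torsion. So H_0 = Z.
rank ∂_1 = 4, rank ∂_2 = 5 ⇒ b_1 = 10 − 4 − 5 = 1; all invariant factors of ∂_2 are 1 so no torsion. So H_1 = Z.
rank ∂_2 = 5, rank ∂_3 = 0 ⇒ b_2 = 5 − 5 − 0 = 0. So H_2 = 0.

H_0 = Z,  H_1 = Z,  H_2 = 0.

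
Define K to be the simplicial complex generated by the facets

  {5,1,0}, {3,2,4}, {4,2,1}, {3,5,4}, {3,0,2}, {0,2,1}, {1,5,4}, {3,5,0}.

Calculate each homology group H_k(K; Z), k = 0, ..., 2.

H_0 ≅ Z,  H_1 = 0,  H_2 ≅ Z.

We work with the vertex ordering 0 < 1 < 2 < 3 < 4 < 5. The simplices of K, each written with vertices in increasing order, are:

  0-simplices (6): [0], [1], [2], [3], [4], [5]
  1-simplices (12): [0,1], [0,2], [0,3], [0,5], [1,2], [1,4], [1,5], [2,3], [2,4], [3,4], [3,5], [4,5]
  2-simplices (8): [0,1,2], [0,1,5], [0,2,3], [0,3,5], [1,2,4], [1,4,5], [2,3,4], [3,4,5]

Hence C_0 ≅ Z^6, C_1 ≅ Z^12, C_2 ≅ Z^8.

∂_1: C_1 → C_0 sends each edge [p,q] (with p < q) to q − p. For instance
  ∂[0,3] = [3] − [0].
This gives a 6×12 integer matrix of rank 5; reducing to Smith normal form yields diagonal entries (1,1,1,1,1).

∂_2: C_2 → C_1 acts by ∂[p,q,r] = [q,r] − [p,r] + [p,q]. For instance
  ∂[0,2,3] = [2,3] − [0,3] + [0,2],
  ∂[1,4,5] = [4,5] − [1,5] + [1,4].
This gives a 12×8 integer matrix of rank 7; reducing to Smith normal form yields diagonal entries (1,1,1,1,1,1,1).

Reading off H_k = ker ∂_k / im ∂_{k+1}:

  H_0: rank C_0 − rank ∂_1 = 6 − 5 = 1, and the invariant factors of ∂_1 are all 1, so H_0 ≅ Z.
  H_1: rank ker ∂_1 − rank ∂_2 = (12 − 5) − 7 = 0, and the invariant factors of ∂_2 are all 1, so H_1 ≅ 0.
  H_2: rank ker ∂_2 − rank ∂_3 = (8 − 7) − 0 = 1, and there is no ∂_3, so H_2 ≅ Z.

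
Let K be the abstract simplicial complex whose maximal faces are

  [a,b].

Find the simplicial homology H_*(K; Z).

Order the vertices as a < b. Listing each simplex with vertices in this order, K has dimension 1 with simplices:

  0-simplices (2): a, b
  1-simplices (1): ab

giving chain groups C_0 ≅ Z^2, C_1 ≅ Z^1.

Boundary ∂_1: C_1 → C_0 maps an edge to its endpoints' difference, ∂[p,q] = q − p. For instance
  ∂ab = b − a.
This gives a 2×1 integer matrix of rank 1; reducing to Smith normal form yields diagonal entries (1).

Computing H_k = (kernel of ∂_k) / (image of ∂_{k+1}):

  H_0: rank C_0 − rank ∂_1 = 2 − 1 = 1, and the invariant factors of ∂_1 are all 1, so H_0 ≅ Z.
  H_1: rank ker ∂_1 − rank ∂_2 = (1 − 1) − 0 = 0, and there is no ∂_2, so H_1 ≅ 0.

H_0 = Z,  H_1 = 0.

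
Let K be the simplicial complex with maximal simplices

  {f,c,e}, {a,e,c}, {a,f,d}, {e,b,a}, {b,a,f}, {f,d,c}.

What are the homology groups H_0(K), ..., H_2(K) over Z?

Fix the vertex order a < b < c < d < e < f and write every simplex with vertices in increasing order. Then dim K = 2 and the simplices of K are:

  0-simplices (6): a, b, c, d, e, f
  1-simplices (12): ab, ac, ad, ae, af, be, bf, cd, ce, cf, df, ef
  2-simplices (6): abe, abf, ace, adf, cdf, cef

giving chain groups C_0 ≅ Z^6, C_1 ≅ Z^12, C_2 ≅ Z^6.

The boundary map ∂_1: C_1 → C_0 is given by ∂[p,q] = [q] − [p].
This gives a 6×12 integer matrix of rank 5; reducing to Smith normal form yields diagonal entries (1,1,1,1,1).

Boundary ∂_2: C_2 → C_1 maps a triangle to the signed sum of its edges. For instance
  ∂ace = ce − ae + ac,
  ∂abe = be − ae + ab.
The resulting 12×6 matrix has rank 6, and its Smith normal form has invariant factors (1,1,1,1,1,1).

Computing H_k = (kernel of ∂_k) / (image of ∂_{k+1}):

  H_0: rank C_0 − rank ∂_1 = 6 − 5 = 1, and the invariant factors of ∂_1 are all 1, so H_0 ≅ Z.
  H_1: rank ker ∂_1 − rank ∂_2 = (12 − 5) − 6 = 1, and the invariant factors of ∂_2 are all 1, so H_1 ≅ Z.
  H_2: rank ker ∂_2 − rank ∂_3 = (6 − 6) − 0 = 0, and there is no ∂_3, so H_2 ≅ 0.

(K is a triangulation of the cylinder S^1 x I.)

H_0 = Z,  H_1 = Z,  H_2 = 0.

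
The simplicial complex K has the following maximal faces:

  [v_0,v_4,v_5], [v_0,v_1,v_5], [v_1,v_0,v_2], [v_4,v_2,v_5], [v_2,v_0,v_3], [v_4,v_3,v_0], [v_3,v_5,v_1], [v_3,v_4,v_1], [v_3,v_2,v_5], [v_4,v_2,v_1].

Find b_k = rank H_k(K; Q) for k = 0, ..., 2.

Take the total order v_0 < v_1 < v_2 < v_3 < v_4 < v_5 on the vertex set. Then K (dimension 2) consists of the simplices:

  0-simplices (6): [v_0], [v_1], [v_2], [v_3], [v_4], [v_5]
  1-simplices (15): (15 of them)
  2-simplices (10): [v_0,v_1,v_2], [v_0,v_1,v_5], [v_0,v_2,v_3], [v_0,v_3,v_4], [v_0,v_4,v_5], [v_1,v_2,v_4], [v_1,v_3,v_4], [v_1,v_3,v_5], [v_2,v_3,v_5], [v_2,v_4,v_5]

so the chain groups are C_0 ≅ Z^6, C_1 ≅ Z^15, C_2 ≅ Z^10.

The boundary map ∂_1: C_1 → C_0 maps an edge to its endpoints' difference, ∂[p,q] = q − p.
This gives a 6×15 integer matrix of rank 5; reducing to Smith normal form yields diagonal entries (1,1,1,1,1).

Boundary ∂_2: C_2 → C_1 acts by ∂[p,q,r] = [q,r] − [p,r] + [p,q]. For instance
  ∂[v_0,v_1,v_2] = [v_1,v_2] − [v_0,v_2] + [v_0,v_1],
  ∂[v_0,v_2,v_3] = [v_2,v_3] − [v_0,v_3] + [v_0,v_2].
As a 15×10 matrix over Z this has rank 10, with invariant factors (1,1,1,1,1,1,1,1,1,2).

From H_k ≅ ker(∂_k) / im(∂_{k+1}) we obtain:

  H_0: rank C_0 − rank ∂_1 = 6 − 5 = 1, and the invariant factors of ∂_1 are all 1, so H_0 = Z.
  H_1: rank ker ∂_1 − rank ∂_2 = (15 − 5) − 10 = 0, and ∂_2 has invariant factor 2 > 1, so H_1 = Z_2.
  H_2: rank ker ∂_2 − rank ∂_3 = (10 − 10) − 0 = 0, and there is no ∂_3, so H_2 = 0.

As a check, the Euler characteristic is 6 − 15 + 10 = 1, which agrees with 1 − 0 + 0 = 1.

Hence the Betti numbers are b_0 = 1, b_1 = 0, b_2 = 0.

b_0 = 1, b_1 = 0, b_2 = 0.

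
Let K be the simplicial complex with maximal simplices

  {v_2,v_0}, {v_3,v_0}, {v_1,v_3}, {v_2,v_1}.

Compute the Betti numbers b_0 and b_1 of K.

b_0 = 1, b_1 = 1.

Take the total order v_0 < v_1 < v_2 < v_3 on the vertex set. Then K (dimension 1) consists of the simplices:

  0-simplices (4): [v_0], [v_1], [v_2], [v_3]
  1-simplices (4): [v_0,v_2], [v_0,v_3], [v_1,v_2], [v_1,v_3]

giving chain groups C_0 ≅ Z^4, C_1 ≅ Z^4.

∂_1: C_1 → C_0 is given by ∂[p,q] = [q] − [p]. For instance
  ∂[v_1,v_2] = [v_2] − [v_1].
This gives a 4×4 integer matrix of rank 3; reducing to Smith normal form yields diagonal entries (1,1,1).

Reading off H_k = ker ∂_k / im ∂_{k+1}:

  H_0: rank C_0 − rank ∂_1 = 4 − 3 = 1, and the invariant factors of ∂_1 are all 1, so H_0 = Z.
  H_1: rank ker ∂_1 − rank ∂_2 = (4 − 3) − 0 = 1, and there is no ∂_2, so H_1 = Z.

As a check, the Euler characteristic is 4 − 4 = 0, which agrees with 1 − 1 = 0.

Hence the Betti numbers are b_0 = 1, b_1 = 1.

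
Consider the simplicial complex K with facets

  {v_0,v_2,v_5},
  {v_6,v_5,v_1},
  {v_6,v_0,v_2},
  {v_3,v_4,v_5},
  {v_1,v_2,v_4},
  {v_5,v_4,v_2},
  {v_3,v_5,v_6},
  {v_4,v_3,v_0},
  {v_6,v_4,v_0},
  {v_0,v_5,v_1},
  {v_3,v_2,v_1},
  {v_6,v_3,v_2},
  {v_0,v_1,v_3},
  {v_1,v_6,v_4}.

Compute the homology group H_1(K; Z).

Fix the vertex order v_0 < v_1 < v_2 < v_3 < v_4 < v_5 < v_6 and write every simplex with vertices in increasing order. Then dim K = 2 and the simplices of K are:

  0-simplices (7): [v_0], [v_1], [v_2], [v_3], [v_4], [v_5], [v_6]
  1-simplices (21): (21 of them)
  2-simplices (14): (14 of them)

Hence C_0 ≅ Z^7, C_1 ≅ Z^21, C_2 ≅ Z^14.

∂_1: C_1 → C_0 sends each edge [p,q] (with p < q) to q − p.
The resulting 7×21 matrix has rank 6, and its Smith normal form has invariant factors (1,1,1,1,1,1).

∂_2: C_2 → C_1 sends each 2-simplex [p,q,r] to [q,r] − [p,r] + [p,q]. For instance
  ∂[v_1,v_5,v_6] = [v_5,v_6] − [v_1,v_6] + [v_1,v_5],
  ∂[v_0,v_2,v_6] = [v_2,v_6] − [v_0,v_6] + [v_0,v_2].
As a 21×14 matrix over Z this has rank 13, with invariant factors (1,1,1,1,1,1,1,1,1,1,1,1,1).

Reading off H_k = ker ∂_k / im ∂_{k+1}:

  H_1: rank ker ∂_1 − rank ∂_2 = (21 − 6) − 13 = 2, and the invariant factors of ∂_2 are all 1, so H_1 ≅ Z^2.

(K is a triangulation of the torus T^2.)

H_1 = Z^2.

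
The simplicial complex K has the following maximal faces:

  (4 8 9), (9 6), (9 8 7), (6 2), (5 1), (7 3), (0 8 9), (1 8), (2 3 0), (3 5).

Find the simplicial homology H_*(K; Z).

K has 10 vertices, 16 edges, 4 triangles.
rank ∂_0 = 0, rank ∂_1 = 9 ⇒ b_0 = 10 − 0 − 9 = 1; all invariant factors of ∂_1 are 1 so no torsion. So H_0 ≅ Z.
rank ∂_1 = 9, rank ∂_2 = 4 ⇒ b_1 = 16 − 9 − 4 = 3; all invariant factors of ∂_2 are 1 so no torsion. So H_1 ≅ Z^3.
rank ∂_2 = 4, rank ∂_3 = 0 ⇒ b_2 = 4 − 4 − 0 = 0. So H_2 ≅ 0.

H_0 = Z,  H_1 = Z^3,  H_2 = 0.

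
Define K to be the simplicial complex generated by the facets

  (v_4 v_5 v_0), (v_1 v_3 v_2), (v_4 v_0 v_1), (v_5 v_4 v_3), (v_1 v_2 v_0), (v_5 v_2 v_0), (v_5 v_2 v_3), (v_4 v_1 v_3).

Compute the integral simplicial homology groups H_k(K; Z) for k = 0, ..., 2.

H_0 ≅ Z,  H_1 = 0,  H_2 ≅ Z.

Take the total order v_0 < v_1 < v_2 < v_3 < v_4 < v_5 on the vertex set. Then K (dimension 2) consists of the simplices:

  0-simplices (6): [v_0], [v_1], [v_2], [v_3], [v_4], [v_5]
  1-simplices (12): [v_0,v_1], [v_0,v_2], [v_0,v_4], [v_0,v_5], [v_1,v_2], [v_1,v_3], [v_1,v_4], [v_2,v_3], [v_2,v_5], [v_3,v_4], [v_3,v_5], [v_4,v_5]
  2-simplices (8): [v_0,v_1,v_2], [v_0,v_1,v_4], [v_0,v_2,v_5], [v_0,v_4,v_5], [v_1,v_2,v_3], [v_1,v_3,v_4], [v_2,v_3,v_5], [v_3,v_4,v_5]

Hence C_0 ≅ Z^6, C_1 ≅ Z^12, C_2 ≅ Z^8.

∂_1: C_1 → C_0 sends each edge [p,q] (with p < q) to q − p.
The resulting 6×12 matrix has rank 5, and its Smith normal form has invariant factors (1,1,1,1,1).

The boundary map ∂_2: C_2 → C_1 sends each 2-simplex [p,q,r] to [q,r] − [p,r] + [p,q]. For instance
  ∂[v_0,v_1,v_4] = [v_1,v_4] − [v_0,v_4] + [v_0,v_1],
  ∂[v_1,v_2,v_3] = [v_2,v_3] − [v_1,v_3] + [v_1,v_2].
This gives a 12×8 integer matrix of rank 7; reducing to Smith normal form yields diagonal entries (1,1,1,1,1,1,1).

Reading off H_k = ker ∂_k / im ∂_{k+1}:

  H_0: rank C_0 − rank ∂_1 = 6 − 5 = 1, and the invariant factors of ∂_1 are all 1, so H_0 ≅ Z.
  H_1: rank ker ∂_1 − rank ∂_2 = (12 − 5) − 7 = 0, and the invariant factors of ∂_2 are all 1, so H_1 ≅ 0.
  H_2: rank ker ∂_2 − rank ∂_3 = (8 − 7) − 0 = 1, and there is no ∂_3, so H_2 ≅ Z.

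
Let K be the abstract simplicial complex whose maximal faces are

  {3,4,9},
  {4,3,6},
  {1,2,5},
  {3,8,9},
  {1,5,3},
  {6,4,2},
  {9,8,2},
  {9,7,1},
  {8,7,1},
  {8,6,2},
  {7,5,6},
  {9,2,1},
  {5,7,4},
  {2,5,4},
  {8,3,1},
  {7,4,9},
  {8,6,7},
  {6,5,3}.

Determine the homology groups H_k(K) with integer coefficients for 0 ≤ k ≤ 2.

H_0 ≅ Z,  H_1 ≅ Z ⊕ Z_2,  H_2 = 0.

Fix the vertex order 1 < 2 < 3 < 4 < 5 < 6 < 7 < 8 < 9 and write every simplex with vertices in increasing order. Then dim K = 2 and the simplices of K are:

  0-simplices (9): [1], [2], [3], [4], [5], [6], [7], [8], [9]
  1-simplices (27): (27 of them)
  2-simplices (18): [1,2,5], [1,2,9], [1,3,5], [1,3,8], [1,7,8], [1,7,9], [2,4,5], [2,4,6], [2,6,8], [2,8,9], [3,4,6], [3,4,9], [3,5,6], [3,8,9], [4,5,7], [4,7,9], [5,6,7], [6,7,8]

so the chain groups are C_0 ≅ Z^9, C_1 ≅ Z^27, C_2 ≅ Z^18.

Boundary ∂_1: C_1 → C_0 is given by ∂[p,q] = [q] − [p]. For instance
  ∂[2,5] = [5] − [2].
This gives a 9×27 integer matrix of rank 8; reducing to Smith normal form yields diagonal entries (1,1,1,1,1,1,1,1).

Boundary ∂_2: C_2 → C_1 maps a triangle to the signed sum of its edges. For instance
  ∂[2,4,6] = [4,6] − [2,6] + [2,4],
  ∂[1,7,8] = [7,8] − [1,8] + [1,7].
As a 27×18 matrix over Z this has rank 18, with invariant factors (1,1,1,1,1,1,1,1,1,1,1,1,1,1,1,1,1,2).

Now H_k = ker ∂_k / im ∂_{k+1}, so:

  H_0: rank C_0 − rank ∂_1 = 9 − 8 = 1, and the invariant factors of ∂_1 are all 1, so H_0 ≅ Z.
  H_1: rank ker ∂_1 − rank ∂_2 = (27 − 8) − 18 = 1, and ∂_2 has invariant factor 2 > 1, so H_1 ≅ Z ⊕ Z_2.
  H_2: rank ker ∂_2 − rank ∂_3 = (18 − 18) − 0 = 0, and there is no ∂_3, so H_2 ≅ 0.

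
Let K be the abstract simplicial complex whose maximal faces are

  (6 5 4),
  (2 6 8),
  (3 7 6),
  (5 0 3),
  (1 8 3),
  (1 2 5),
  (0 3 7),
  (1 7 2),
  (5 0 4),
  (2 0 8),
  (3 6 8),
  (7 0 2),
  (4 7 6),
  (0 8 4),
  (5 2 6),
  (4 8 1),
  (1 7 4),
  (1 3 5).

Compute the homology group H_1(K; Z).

Fix the vertex order 0 < 1 < 2 < 3 < 4 < 5 < 6 < 7 < 8 and write every simplex with vertices in increasing order. Then dim K = 2 and the simplices of K are:

  0-simplices (9): [0], [1], [2], [3], [4], [5], [6], [7], [8]
  1-simplices (27): (27 of them)
  2-simplices (18): [0,2,7], [0,2,8], [0,3,5], [0,3,7], [0,4,5], [0,4,8], [1,2,5], [1,2,7], [1,3,5], [1,3,8], [1,4,7], [1,4,8], [2,5,6], [2,6,8], [3,6,7], [3,6,8], [4,5,6], [4,6,7]

Hence C_0 ≅ Z^9, C_1 ≅ Z^27, C_2 ≅ Z^18.

The boundary map ∂_1: C_1 → C_0 is given by ∂[p,q] = [q] − [p].
This gives a 9×27 integer matrix of rank 8; reducing to Smith normal form yields diagonal entries (1,1,1,1,1,1,1,1).

∂_2: C_2 → C_1 maps a triangle to the signed sum of its edges. For instance
  ∂[2,5,6] = [5,6] − [2,6] + [2,5],
  ∂[3,6,8] = [6,8] − [3,8] + [3,6].
The 27×18 boundary matrix has rank 17 and Smith normal form diag(1,1,1,1,1,1,1,1,1,1,1,1,1,1,1,1,1).

Reading off H_k = ker ∂_k / im ∂_{k+1}:

  H_1: rank ker ∂_1 − rank ∂_2 = (27 − 8) − 17 = 2, and the invariant factors of ∂_2 are all 1, so H_1 ≅ Z^2.

(K is a triangulation of the torus T^2.)

H_1 = Z^2.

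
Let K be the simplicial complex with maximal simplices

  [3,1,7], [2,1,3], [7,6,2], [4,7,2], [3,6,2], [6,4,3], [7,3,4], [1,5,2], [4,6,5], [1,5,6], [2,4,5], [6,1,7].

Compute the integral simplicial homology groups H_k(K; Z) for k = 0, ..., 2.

We work with the vertex ordering 1 < 2 < 3 < 4 < 5 < 6 < 7. The simplices of K, each written with vertices in increasing order, are:

  0-simplices (7): [1], [2], [3], [4], [5], [6], [7]
  1-simplices (18): [1,2], [1,3], [1,5], [1,6], [1,7], [2,3], [2,4], [2,5], [2,6], [2,7], [3,4], [3,6], [3,7], [4,5], [4,6], [4,7], [5,6], [6,7]
  2-simplices (12): [1,2,3], [1,2,5], [1,3,7], [1,5,6], [1,6,7], [2,3,6], [2,4,5], [2,4,7], [2,6,7], [3,4,6], [3,4,7], [4,5,6]

Hence C_0 ≅ Z^7, C_1 ≅ Z^18, C_2 ≅ Z^12.

∂_1: C_1 → C_0 sends each edge [p,q] (with p < q) to q − p. For instance
  ∂[2,6] = [6] − [2].
This gives a 7×18 integer matrix of rank 6; reducing to Smith normal form yields diagonal entries (1,1,1,1,1,1).

Boundary ∂_2: C_2 → C_1 acts by ∂[p,q,r] = [q,r] − [p,r] + [p,q]. For instance
  ∂[2,6,7] = [6,7] − [2,7] + [2,6],
  ∂[1,5,6] = [5,6] − [1,6] + [1,5].
The 18×12 boundary matrix has rank 12 and Smith normal form diag(1,1,1,1,1,1,1,1,1,1,1,2).

Reading off H_k = ker ∂_k / im ∂_{k+1}:

  H_0: rank C_0 − rank ∂_1 = 7 − 6 = 1, and the invariant factors of ∂_1 are all 1, so H_0 = Z.
  H_1: rank ker ∂_1 − rank ∂_2 = (18 − 6) − 12 = 0, and ∂_2 has invariant factor 2 > 1, so H_1 = Z/2Z.
  H_2: rank ker ∂_2 − rank ∂_3 = (12 − 12) − 0 = 0, and there is no ∂_3, so H_2 = 0.

As a check, the Euler characteristic is 7 − 18 + 12 = 1, which agrees with 1 − 0 + 0 = 1.

H_0 ≅ Z,  H_1 ≅ Z/2Z,  H_2 = 0.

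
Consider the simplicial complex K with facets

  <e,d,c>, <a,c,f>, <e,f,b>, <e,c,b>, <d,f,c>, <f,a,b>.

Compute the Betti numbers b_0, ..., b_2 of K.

Order the vertices as a < b < c < d < e < f. Listing each simplex with vertices in this order, K has dimension 2 with simplices:

  0-simplices (6): a, b, c, d, e, f
  1-simplices (12): ab, ac, af, bc, be, bf, cd, ce, cf, de, df, ef
  2-simplices (6): abf, acf, bce, bef, cde, cdf

Hence C_0 ≅ Z^6, C_1 ≅ Z^12, C_2 ≅ Z^6.

Boundary ∂_1: C_1 → C_0 maps an edge to its endpoints' difference, ∂[p,q] = q − p. For instance
  ∂cf = f − c.
As a 6×12 matrix over Z this has rank 5, with invariant factors (1,1,1,1,1).

The boundary map ∂_2: C_2 → C_1 acts by ∂[p,q,r] = [q,r] − [p,r] + [p,q]. For instance
  ∂abf = bf − af + ab,
  ∂cde = de − ce + cd.
As a 12×6 matrix over Z this has rank 6, with invariant factors (1,1,1,1,1,1).

Computing H_k = (kernel of ∂_k) / (image of ∂_{k+1}):

  H_0: rank C_0 − rank ∂_1 = 6 − 5 = 1, and the invariant factors of ∂_1 are all 1, so H_0 = Z.
  H_1: rank ker ∂_1 − rank ∂_2 = (12 − 5) − 6 = 1, and the invariant factors of ∂_2 are all 1, so H_1 = Z.
  H_2: rank ker ∂_2 − rank ∂_3 = (6 − 6) − 0 = 0, and there is no ∂_3, so H_2 = 0.

(K is a triangulation of the cylinder S^1 x I.)

Hence the Betti numbers are b_0 = 1, b_1 = 1, b_2 = 0.

b_0 = 1, b_1 = 1, b_2 = 0.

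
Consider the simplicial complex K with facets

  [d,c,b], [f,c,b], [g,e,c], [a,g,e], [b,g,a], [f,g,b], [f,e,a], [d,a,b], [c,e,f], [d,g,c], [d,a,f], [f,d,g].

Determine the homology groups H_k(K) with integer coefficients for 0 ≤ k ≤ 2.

Order the vertices as a < b < c < d < e < f < g. Listing each simplex with vertices in this order, K has dimension 2 with simplices:

  0-simplices (7): a, b, c, d, e, f, g
  1-simplices (18): ab, ad, ae, af, ag, bc, bd, bf, bg, cd, ce, cf, cg, df, dg, ef, eg, fg
  2-simplices (12): abd, abg, adf, aef, aeg, bcd, bcf, bfg, cdg, cef, ceg, dfg

so the chain groups are C_0 ≅ Z^7, C_1 ≅ Z^18, C_2 ≅ Z^12.

The boundary map ∂_1: C_1 → C_0 sends each edge [p,q] (with p < q) to q − p. For instance
  ∂bd = d − b.
The 7×18 boundary matrix has rank 6 and Smith normal form diag(1,1,1,1,1,1).

∂_2: C_2 → C_1 maps a triangle to the signed sum of its edges. For instance
  ∂bfg = fg − bg + bf,
  ∂ceg = eg − cg + ce.
The 18×12 boundary matrix has rank 12 and Smith normal form diag(1,1,1,1,1,1,1,1,1,1,1,2).

From H_k ≅ ker(∂_k) / im(∂_{k+1}) we obtain:

  H_0: rank C_0 − rank ∂_1 = 7 − 6 = 1, and the invariant factors of ∂_1 are all 1, so H_0 ≅ Z.
  H_1: rank ker ∂_1 − rank ∂_2 = (18 − 6) − 12 = 0, and ∂_2 has invariant factor 2 > 1, so H_1 ≅ Z/2Z.
  H_2: rank ker ∂_2 − rank ∂_3 = (12 − 12) − 0 = 0, and there is no ∂_3, so H_2 ≅ 0.

As a check, the Euler characteristic is 7 − 18 + 12 = 1, which agrees with 1 − 0 + 0 = 1.

H_0 = Z,  H_1 = Z/2Z,  H_2 = 0.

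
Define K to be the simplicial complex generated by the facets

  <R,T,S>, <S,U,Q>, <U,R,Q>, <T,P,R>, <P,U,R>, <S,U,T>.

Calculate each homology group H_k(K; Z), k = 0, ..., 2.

H_0 = Z,  H_1 = Z,  H_2 = 0.

Take the total order P < Q < R < S < T < U on the vertex set. Then K (dimension 2) consists of the simplices:

  0-simplices (6): P, Q, R, S, T, U
  1-simplices (12): PR, PT, PU, QR, QS, QU, RS, RT, RU, ST, SU, TU
  2-simplices (6): PRT, PRU, QRU, QSU, RST, STU

Hence C_0 ≅ Z^6, C_1 ≅ Z^12, C_2 ≅ Z^6.

The boundary map ∂_1: C_1 → C_0 sends each edge [p,q] (with p < q) to q − p. For instance
  ∂PT = T − P.
This gives a 6×12 integer matrix of rank 5; reducing to Smith normal form yields diagonal entries (1,1,1,1,1).

The boundary map ∂_2: C_2 → C_1 maps a triangle to the signed sum of its edges. For instance
  ∂QRU = RU − QU + QR,
  ∂QSU = SU − QU + QS.
The resulting 12×6 matrix has rank 6, and its Smith normal form has invariant factors (1,1,1,1,1,1).

Reading off H_k = ker ∂_k / im ∂_{k+1}:

  H_0: rank C_0 − rank ∂_1 = 6 − 5 = 1, and the invariant factors of ∂_1 are all 1, so H_0 = Z.
  H_1: rank ker ∂_1 − rank ∂_2 = (12 − 5) − 6 = 1, and the invariant factors of ∂_2 are all 1, so H_1 = Z.
  H_2: rank ker ∂_2 − rank ∂_3 = (6 − 6) − 0 = 0, and there is no ∂_3, so H_2 = 0.

As a check, the Euler characteristic is 6 − 12 + 6 = 0, which agrees with 1 − 1 + 0 = 0.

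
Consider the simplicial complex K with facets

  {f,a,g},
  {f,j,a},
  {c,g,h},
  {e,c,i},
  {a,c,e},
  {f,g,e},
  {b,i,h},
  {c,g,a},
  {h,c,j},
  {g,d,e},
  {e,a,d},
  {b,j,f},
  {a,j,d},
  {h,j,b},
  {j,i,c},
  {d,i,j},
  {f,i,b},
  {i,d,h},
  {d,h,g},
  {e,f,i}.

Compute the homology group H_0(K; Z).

H_0 = Z.

Fix the vertex order a < b < c < d < e < f < g < h < i < j and write every simplex with vertices in increasing order. Then dim K = 2 and the simplices of K are:

  0-simplices (10): a, b, c, d, e, f, g, h, i, j
  1-simplices (30): ac, ad, ae, af, ag, aj, bf, bh, bi, bj, ce, cg, ch, ci, cj, de, dg, dh, di, dj, ef, eg, ei, fg, fi, fj, gh, hi, hj, ij
  2-simplices (20): ace, acg, ade, adj, afg, afj, bfi, bfj, bhi, bhj, cei, cgh, chj, cij, deg, dgh, dhi, dij, efg, efi

giving chain groups C_0 ≅ Z^10, C_1 ≅ Z^30, C_2 ≅ Z^20.

The boundary map ∂_1: C_1 → C_0 sends each edge [p,q] (with p < q) to q − p. For instance
  ∂ag = g − a.
This gives a 10×30 integer matrix of rank 9; reducing to Smith normal form yields diagonal entries (1,1,1,1,1,1,1,1,1).

Boundary ∂_2: C_2 → C_1 maps a triangle to the signed sum of its edges. For instance
  ∂bfi = fi − bi + bf,
  ∂cei = ei − ci + ce.
The resulting 30×20 matrix has rank 20, and its Smith normal form has invariant factors (1,1,1,1,1,1,1,1,1,1,1,1,1,1,1,1,1,1,1,2).

Reading off H_k = ker ∂_k / im ∂_{k+1}:

  H_0: rank C_0 − rank ∂_1 = 10 − 9 = 1, and the invariant factors of ∂_1 are all 1, so H_0 = Z.

(K is a triangulation of the Klein bottle.)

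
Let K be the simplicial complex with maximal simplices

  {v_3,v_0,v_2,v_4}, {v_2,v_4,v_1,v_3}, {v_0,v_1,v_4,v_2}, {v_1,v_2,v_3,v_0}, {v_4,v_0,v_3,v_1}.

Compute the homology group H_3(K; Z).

H_3 = Z.

Order the vertices as v_0 < v_1 < v_2 < v_3 < v_4. Listing each simplex with vertices in this order, K has dimension 3 with simplices:

  0-simplices (5): [v_0], [v_1], [v_2], [v_3], [v_4]
  1-simplices (10): [v_0,v_1], [v_0,v_2], [v_0,v_3], [v_0,v_4], [v_1,v_2], [v_1,v_3], [v_1,v_4], [v_2,v_3], [v_2,v_4], [v_3,v_4]
  2-simplices (10): [v_0,v_1,v_2], [v_0,v_1,v_3], [v_0,v_1,v_4], [v_0,v_2,v_3], [v_0,v_2,v_4], [v_0,v_3,v_4], [v_1,v_2,v_3], [v_1,v_2,v_4], [v_1,v_3,v_4], [v_2,v_3,v_4]
  3-simplices (5): [v_0,v_1,v_2,v_3], [v_0,v_1,v_2,v_4], [v_0,v_1,v_3,v_4], [v_0,v_2,v_3,v_4], [v_1,v_2,v_3,v_4]

Hence C_0 ≅ Z^5, C_1 ≅ Z^10, C_2 ≅ Z^10, C_3 ≅ Z^5.

The boundary map ∂_1: C_1 → C_0 sends each edge [p,q] (with p < q) to q − p. For instance
  ∂[v_0,v_1] = [v_1] − [v_0].
This gives a 5×10 integer matrix of rank 4; reducing to Smith normal form yields diagonal entries (1,1,1,1).

The boundary map ∂_2: C_2 → C_1 acts by ∂[p,q,r] = [q,r] − [p,r] + [p,q]. For instance
  ∂[v_1,v_2,v_4] = [v_2,v_4] − [v_1,v_4] + [v_1,v_2],
  ∂[v_0,v_1,v_4] = [v_1,v_4] − [v_0,v_4] + [v_0,v_1].
The 10×10 boundary matrix has rank 6 and Smith normal form diag(1,1,1,1,1,1).

The boundary map ∂_3: C_3 → C_2 sends each 3-simplex σ to the alternating sum Σ_i (−1)^i (σ with its i-th vertex removed). For instance
  ∂[v_0,v_2,v_3,v_4] = [v_2,v_3,v_4] − [v_0,v_3,v_4] + [v_0,v_2,v_4] − [v_0,v_2,v_3],
  ∂[v_0,v_1,v_3,v_4] = [v_1,v_3,v_4] − [v_0,v_3,v_4] + [v_0,v_1,v_4] − [v_0,v_1,v_3].
This gives a 10×5 integer matrix of rank 4; reducing to Smith normal form yields diagonal entries (1,1,1,1).

From H_k ≅ ker(∂_k) / im(∂_{k+1}) we obtain:

  H_3: rank ker ∂_3 − rank ∂_4 = (5 − 4) − 0 = 1, and there is no ∂_4, so H_3 = Z.

(K is a triangulation of the 3-sphere S^3.)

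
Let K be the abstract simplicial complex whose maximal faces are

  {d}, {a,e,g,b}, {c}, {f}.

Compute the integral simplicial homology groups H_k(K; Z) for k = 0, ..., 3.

K has 7 vertices, 6 edges, 4 triangles, 1 3-simplex.
rank ∂_0 = 0, rank ∂_1 = 3 ⇒ b_0 = 7 − 0 − 3 = 4; all invariant factors of ∂_1 are 1 so no torsion. So H_0 ≅ Z^4.
rank ∂_1 = 3, rank ∂_2 = 3 ⇒ b_1 = 6 − 3 − 3 = 0; all invariant factors of ∂_2 are 1 so no torsion. So H_1 ≅ 0.
rank ∂_2 = 3, rank ∂_3 = 1 ⇒ b_2 = 4 − 3 − 1 = 0; all invariant factors of ∂_3 are 1 so no torsion. So H_2 ≅ 0.
rank ∂_3 = 1, rank ∂_4 = 0 ⇒ b_3 = 1 − 1 − 0 = 0. So H_3 ≅ 0.

H_0 ≅ Z^4,  H_1 = 0,  H_2 = 0,  H_3 = 0.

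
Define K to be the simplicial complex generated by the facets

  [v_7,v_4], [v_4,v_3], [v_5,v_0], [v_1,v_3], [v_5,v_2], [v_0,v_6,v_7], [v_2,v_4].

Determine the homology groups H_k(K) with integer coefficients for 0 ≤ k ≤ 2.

H_0 ≅ Z,  H_1 ≅ Z,  H_2 = 0.

We work with the vertex ordering v_0 < v_1 < v_2 < v_3 < v_4 < v_5 < v_6 < v_7. The simplices of K, each written with vertices in increasing order, are:

  0-simplices (8): [v_0], [v_1], [v_2], [v_3], [v_4], [v_5], [v_6], [v_7]
  1-simplices (9): [v_0,v_5], [v_0,v_6], [v_0,v_7], [v_1,v_3], [v_2,v_4], [v_2,v_5], [v_3,v_4], [v_4,v_7], [v_6,v_7]
  2-simplices (1): [v_0,v_6,v_7]

so the chain groups are C_0 ≅ Z^8, C_1 ≅ Z^9, C_2 ≅ Z^1.

Boundary ∂_1: C_1 → C_0 sends each edge [p,q] (with p < q) to q − p.
The resulting 8×9 matrix has rank 7, and its Smith normal form has invariant factors (1,1,1,1,1,1,1).

Boundary ∂_2: C_2 → C_1 acts by ∂[p,q,r] = [q,r] − [p,r] + [p,q]. For instance
  ∂[v_0,v_6,v_7] = [v_6,v_7] − [v_0,v_7] + [v_0,v_6].
As a 9×1 matrix over Z this has rank 1, with invariant factors (1).

Computing H_k = (kernel of ∂_k) / (image of ∂_{k+1}):

  H_0: rank C_0 − rank ∂_1 = 8 − 7 = 1, and the invariant factors of ∂_1 are all 1, so H_0 ≅ Z.
  H_1: rank ker ∂_1 − rank ∂_2 = (9 − 7) − 1 = 1, and the invariant factors of ∂_2 are all 1, so H_1 ≅ Z.
  H_2: rank ker ∂_2 − rank ∂_3 = (1 − 1) − 0 = 0, and there is no ∂_3, so H_2 ≅ 0.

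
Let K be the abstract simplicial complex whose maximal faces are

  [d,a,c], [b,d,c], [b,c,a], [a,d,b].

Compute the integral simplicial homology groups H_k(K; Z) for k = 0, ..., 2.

H_0 = Z,  H_1 = 0,  H_2 = Z.

Fix the vertex order a < b < c < d and write every simplex with vertices in increasing order. Then dim K = 2 and the simplices of K are:

  0-simplices (4): a, b, c, d
  1-simplices (6): ab, ac, ad, bc, bd, cd
  2-simplices (4): abc, abd, acd, bcd

so the chain groups are C_0 ≅ Z^4, C_1 ≅ Z^6, C_2 ≅ Z^4.

∂_1: C_1 → C_0 is given by ∂[p,q] = [q] − [p]. For instance
  ∂bc = c − b.
The 4×6 boundary matrix has rank 3 and Smith normal form diag(1,1,1).

Boundary ∂_2: C_2 → C_1 acts by ∂[p,q,r] = [q,r] − [p,r] + [p,q]. For instance
  ∂abd = bd − ad + ab,
  ∂acd = cd − ad + ac.
This gives a 6×4 integer matrix of rank 3; reducing to Smith normal form yields diagonal entries (1,1,1).

Now H_k = ker ∂_k / im ∂_{k+1}, so:

  H_0: rank C_0 − rank ∂_1 = 4 − 3 = 1, and the invariant factors of ∂_1 are all 1, so H_0 ≅ Z.
  H_1: rank ker ∂_1 − rank ∂_2 = (6 − 3) − 3 = 0, and the invariant factors of ∂_2 are all 1, so H_1 ≅ 0.
  H_2: rank ker ∂_2 − rank ∂_3 = (4 − 3) − 0 = 1, and there is no ∂_3, so H_2 ≅ Z.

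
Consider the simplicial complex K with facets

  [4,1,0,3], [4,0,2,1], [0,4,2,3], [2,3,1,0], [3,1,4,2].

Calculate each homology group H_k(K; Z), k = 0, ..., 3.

H_0 = Z,  H_1 = 0,  H_2 = 0,  H_3 = Z.

Take the total order 0 < 1 < 2 < 3 < 4 on the vertex set. Then K (dimension 3) consists of the simplices:

  0-simplices (5): [0], [1], [2], [3], [4]
  1-simplices (10): [0,1], [0,2], [0,3], [0,4], [1,2], [1,3], [1,4], [2,3], [2,4], [3,4]
  2-simplices (10): [0,1,2], [0,1,3], [0,1,4], [0,2,3], [0,2,4], [0,3,4], [1,2,3], [1,2,4], [1,3,4], [2,3,4]
  3-simplices (5): [0,1,2,3], [0,1,2,4], [0,1,3,4], [0,2,3,4], [1,2,3,4]

giving chain groups C_0 ≅ Z^5, C_1 ≅ Z^10, C_2 ≅ Z^10, C_3 ≅ Z^5.

∂_1: C_1 → C_0 sends each edge [p,q] (with p < q) to q − p.
The 5×10 boundary matrix has rank 4 and Smith normal form diag(1,1,1,1).

The boundary map ∂_2: C_2 → C_1 sends each 2-simplex [p,q,r] to [q,r] − [p,r] + [p,q]. For instance
  ∂[0,2,4] = [2,4] − [0,4] + [0,2],
  ∂[0,1,2] = [1,2] − [0,2] + [0,1].
As a 10×10 matrix over Z this has rank 6, with invariant factors (1,1,1,1,1,1).

∂_3: C_3 → C_2 sends each 3-simplex σ to the alternating sum Σ_i (−1)^i (σ with its i-th vertex removed). For instance
  ∂[0,1,2,3] = [1,2,3] − [0,2,3] + [0,1,3] − [0,1,2],
  ∂[0,1,2,4] = [1,2,4] − [0,2,4] + [0,1,4] − [0,1,2].
This gives a 10×5 integer matrix of rank 4; reducing to Smith normal form yields diagonal entries (1,1,1,1).

Computing H_k = (kernel of ∂_k) / (image of ∂_{k+1}):

  H_0: rank C_0 − rank ∂_1 = 5 − 4 = 1, and the invariant factors of ∂_1 are all 1, so H_0 = Z.
  H_1: rank ker ∂_1 − rank ∂_2 = (10 − 4) − 6 = 0, and the invariant factors of ∂_2 are all 1, so H_1 = 0.
  H_2: rank ker ∂_2 − rank ∂_3 = (10 − 6) − 4 = 0, and the invariant factors of ∂_3 are all 1, so H_2 = 0.
  H_3: rank ker ∂_3 − rank ∂_4 = (5 − 4) − 0 = 1, and there is no ∂_4, so H_3 = Z.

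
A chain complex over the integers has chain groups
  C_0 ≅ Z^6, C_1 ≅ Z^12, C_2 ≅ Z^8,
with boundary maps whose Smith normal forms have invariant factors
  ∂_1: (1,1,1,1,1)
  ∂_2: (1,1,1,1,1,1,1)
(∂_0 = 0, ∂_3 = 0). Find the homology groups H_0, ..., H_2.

H_0 = Z,  H_1 = 0,  H_2 = Z.

H_0: b_0 = 6 − 0 − 5 = 1; torsion from ∂_1 factors > 1: none. So H_0 = Z.
H_1: b_1 = 12 − 5 − 7 = 0; torsion from ∂_2 factors > 1: none. So H_1 = 0.
H_2: b_2 = 8 − 7 − 0 = 1; torsion from ∂_3 factors > 1: none. So H_2 = Z.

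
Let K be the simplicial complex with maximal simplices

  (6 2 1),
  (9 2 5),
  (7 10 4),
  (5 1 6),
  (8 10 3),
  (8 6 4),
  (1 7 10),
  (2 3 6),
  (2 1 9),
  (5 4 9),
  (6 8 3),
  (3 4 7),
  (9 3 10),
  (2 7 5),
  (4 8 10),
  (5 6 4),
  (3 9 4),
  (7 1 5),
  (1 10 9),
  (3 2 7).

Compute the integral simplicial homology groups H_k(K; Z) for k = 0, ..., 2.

H_0 ≅ Z,  H_1 ≅ Z ⊕ Z_2,  H_2 = 0.

Order the vertices as 1 < 2 < 3 < 4 < 5 < 6 < 7 < 8 < 9 < 10. Listing each simplex with vertices in this order, K has dimension 2 with simplices:

  0-simplices (10): [1], [2], [3], [4], [5], [6], [7], [8], [9], [10]
  1-simplices (30): (30 of them)
  2-simplices (20): (20 of them)

so the chain groups are C_0 ≅ Z^10, C_1 ≅ Z^30, C_2 ≅ Z^20.

The boundary map ∂_1: C_1 → C_0 is given by ∂[p,q] = [q] − [p]. For instance
  ∂[4,7] = [7] − [4].
This gives a 10×30 integer matrix of rank 9; reducing to Smith normal form yields diagonal entries (1,1,1,1,1,1,1,1,1).

∂_2: C_2 → C_1 acts by ∂[p,q,r] = [q,r] − [p,r] + [p,q]. For instance
  ∂[2,5,7] = [5,7] − [2,7] + [2,5],
  ∂[3,4,7] = [4,7] − [3,7] + [3,4].
The resulting 30×20 matrix has rank 20, and its Smith normal form has invariant factors (1,1,1,1,1,1,1,1,1,1,1,1,1,1,1,1,1,1,1,2).

From H_k ≅ ker(∂_k) / im(∂_{k+1}) we obtain:

  H_0: rank C_0 − rank ∂_1 = 10 − 9 = 1, and the invariant factors of ∂_1 are all 1, so H_0 ≅ Z.
  H_1: rank ker ∂_1 − rank ∂_2 = (30 − 9) − 20 = 1, and ∂_2 has invariant factor 2 > 1, so H_1 ≅ Z ⊕ Z_2.
  H_2: rank ker ∂_2 − rank ∂_3 = (20 − 20) − 0 = 0, and there is no ∂_3, so H_2 ≅ 0.

As a check, the Euler characteristic is 10 − 30 + 20 = 0, which agrees with 1 − 1 + 0 = 0.
(K is a triangulation of the Klein bottle.)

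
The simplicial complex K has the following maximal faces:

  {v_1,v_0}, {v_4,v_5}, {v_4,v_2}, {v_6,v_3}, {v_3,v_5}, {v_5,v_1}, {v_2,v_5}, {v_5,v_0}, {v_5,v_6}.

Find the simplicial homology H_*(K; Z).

K has 7 vertices, 9 edges.
rank ∂_0 = 0, rank ∂_1 = 6 ⇒ b_0 = 7 − 0 − 6 = 1; all invariant factors of ∂_1 are 1 so no torsion. So H_0 ≅ Z.
rank ∂_1 = 6, rank ∂_2 = 0 ⇒ b_1 = 9 − 6 − 0 = 3. So H_1 ≅ Z^3.

H_0 = Z,  H_1 = Z^3.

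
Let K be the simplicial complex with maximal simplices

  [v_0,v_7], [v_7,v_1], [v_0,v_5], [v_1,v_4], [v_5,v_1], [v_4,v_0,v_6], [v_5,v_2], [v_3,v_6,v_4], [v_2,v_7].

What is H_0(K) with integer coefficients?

Order the vertices as v_0 < v_1 < v_2 < v_3 < v_4 < v_5 < v_6 < v_7. Listing each simplex with vertices in this order, K has dimension 2 with simplices:

  0-simplices (8): [v_0], [v_1], [v_2], [v_3], [v_4], [v_5], [v_6], [v_7]
  1-simplices (12): [v_0,v_4], [v_0,v_5], [v_0,v_6], [v_0,v_7], [v_1,v_4], [v_1,v_5], [v_1,v_7], [v_2,v_5], [v_2,v_7], [v_3,v_4], [v_3,v_6], [v_4,v_6]
  2-simplices (2): [v_0,v_4,v_6], [v_3,v_4,v_6]

Hence C_0 ≅ Z^8, C_1 ≅ Z^12, C_2 ≅ Z^2.

The boundary map ∂_1: C_1 → C_0 maps an edge to its endpoints' difference, ∂[p,q] = q − p.
This gives a 8×12 integer matrix of rank 7; reducing to Smith normal form yields diagonal entries (1,1,1,1,1,1,1).

The boundary map ∂_2: C_2 → C_1 acts by ∂[p,q,r] = [q,r] − [p,r] + [p,q]. For instance
  ∂[v_3,v_4,v_6] = [v_4,v_6] − [v_3,v_6] + [v_3,v_4],
  ∂[v_0,v_4,v_6] = [v_4,v_6] − [v_0,v_6] + [v_0,v_4].
The resulting 12×2 matrix has rank 2, and its Smith normal form has invariant factors (1,1).

Now H_k = ker ∂_k / im ∂_{k+1}, so:

  H_0: rank C_0 − rank ∂_1 = 8 − 7 = 1, and the invariant factors of ∂_1 are all 1, so H_0 ≅ Z.

H_0 ≅ Z.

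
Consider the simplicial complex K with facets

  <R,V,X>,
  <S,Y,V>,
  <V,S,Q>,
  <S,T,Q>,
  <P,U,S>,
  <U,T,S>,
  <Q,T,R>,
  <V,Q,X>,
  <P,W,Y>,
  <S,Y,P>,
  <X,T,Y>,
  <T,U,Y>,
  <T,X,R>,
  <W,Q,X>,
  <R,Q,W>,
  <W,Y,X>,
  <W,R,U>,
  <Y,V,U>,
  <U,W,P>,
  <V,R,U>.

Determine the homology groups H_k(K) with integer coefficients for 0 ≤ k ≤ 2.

H_0 = Z,  H_1 = Z ⊕ Z_2,  H_2 = 0.

K has 10 vertices, 30 edges, 20 triangles.
rank ∂_0 = 0, rank ∂_1 = 9 ⇒ b_0 = 10 − 0 − 9 = 1; all invariant factors of ∂_1 are 1 so no torsion. So H_0 = Z.
rank ∂_1 = 9, rank ∂_2 = 20 ⇒ b_1 = 30 − 9 − 20 = 1; ∂_2 has invariant factor(s) [2] giving torsion. So H_1 = Z ⊕ Z_2.
rank ∂_2 = 20, rank ∂_3 = 0 ⇒ b_2 = 20 − 20 − 0 = 0. So H_2 = 0.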